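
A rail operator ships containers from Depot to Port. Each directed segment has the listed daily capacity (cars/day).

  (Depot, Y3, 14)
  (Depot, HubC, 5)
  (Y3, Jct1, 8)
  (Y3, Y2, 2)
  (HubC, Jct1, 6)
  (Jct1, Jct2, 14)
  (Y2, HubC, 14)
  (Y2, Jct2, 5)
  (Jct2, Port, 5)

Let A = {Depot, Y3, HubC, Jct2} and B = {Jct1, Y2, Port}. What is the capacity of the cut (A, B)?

21

Edges leaving {Depot, Y3, HubC, Jct2}: Y3→Jct1 (8), Y3→Y2 (2), HubC→Jct1 (6), Jct2→Port (5).
Cut capacity = 8 + 2 + 6 + 5 = 21.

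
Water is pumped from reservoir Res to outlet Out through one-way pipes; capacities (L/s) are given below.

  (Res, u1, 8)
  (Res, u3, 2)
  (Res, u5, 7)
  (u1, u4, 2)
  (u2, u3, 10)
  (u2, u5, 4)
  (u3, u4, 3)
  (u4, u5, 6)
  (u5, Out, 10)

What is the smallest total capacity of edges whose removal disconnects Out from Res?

Augment Res→u5→Out: bottleneck 7, flow now 7.
Augment Res→u1→u4→u5→Out: bottleneck 2, flow now 9.
Augment Res→u3→u4→u5→Out: bottleneck 1, flow now 10.
No augmenting path remains; maximum flow = 10.
By max-flow min-cut, the minimum cut capacity equals the max flow.
In the residual graph, reachable from Res: {Res, u1, u3, u4, u5}.
Min-cut edges: u5→Out (10); capacity 10 = 10.

10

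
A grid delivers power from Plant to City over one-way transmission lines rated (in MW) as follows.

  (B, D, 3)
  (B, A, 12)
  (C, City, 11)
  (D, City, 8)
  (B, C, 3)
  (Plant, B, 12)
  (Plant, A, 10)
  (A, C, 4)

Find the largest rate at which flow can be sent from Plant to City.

Augment Plant→A→C→City: bottleneck 4, flow now 4.
Augment Plant→B→C→City: bottleneck 3, flow now 7.
Augment Plant→B→D→City: bottleneck 3, flow now 10.
No augmenting path remains; maximum flow = 10.
In the residual graph, reachable from Plant: {Plant, A, B}.
Min-cut edges: A→C (4), B→C (3), B→D (3); capacity 4 + 3 + 3 = 10.
This cut is saturated, so no flow can exceed 10.

10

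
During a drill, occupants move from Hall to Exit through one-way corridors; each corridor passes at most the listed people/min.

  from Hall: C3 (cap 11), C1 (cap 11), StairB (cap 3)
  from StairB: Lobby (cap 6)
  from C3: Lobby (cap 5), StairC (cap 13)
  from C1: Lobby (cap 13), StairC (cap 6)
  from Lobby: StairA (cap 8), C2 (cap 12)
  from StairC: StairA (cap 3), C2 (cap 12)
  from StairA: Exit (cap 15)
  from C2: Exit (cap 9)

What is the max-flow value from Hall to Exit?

20

Augment Hall→StairB→Lobby→StairA→Exit: bottleneck 3, flow now 3.
Augment Hall→C3→Lobby→StairA→Exit: bottleneck 5, flow now 8.
Augment Hall→C3→StairC→StairA→Exit: bottleneck 3, flow now 11.
Augment Hall→C3→StairC→C2→Exit: bottleneck 3, flow now 14.
Augment Hall→C1→Lobby→C2→Exit: bottleneck 6, flow now 20.
No augmenting path remains; maximum flow = 20.
In the residual graph, reachable from Hall: {Hall, StairB, C3, C1, Lobby, StairC, C2}.
Min-cut edges: Lobby→StairA (8), StairC→StairA (3), C2→Exit (9); capacity 8 + 3 + 9 = 20.
This cut is saturated, so no flow can exceed 20.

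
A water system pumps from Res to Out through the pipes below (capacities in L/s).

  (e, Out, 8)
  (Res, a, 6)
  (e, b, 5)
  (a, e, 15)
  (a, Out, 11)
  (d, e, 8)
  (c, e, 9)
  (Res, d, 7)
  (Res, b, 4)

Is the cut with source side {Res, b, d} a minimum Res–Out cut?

Given cut capacity: 6 + 8 = 14.
Augment Res→a→Out: bottleneck 6, flow now 6.
Augment Res→d→e→Out: bottleneck 7, flow now 13.
No augmenting path remains; maximum flow = 13.
In the residual graph, reachable from Res: {Res, b}.
Min-cut edges: Res→a (6), Res→d (7); capacity 6 + 7 = 13.
Cut capacity 14 exceeds the max flow 13, so it is not minimum.

No — its capacity is 14, but the minimum cut has capacity 13.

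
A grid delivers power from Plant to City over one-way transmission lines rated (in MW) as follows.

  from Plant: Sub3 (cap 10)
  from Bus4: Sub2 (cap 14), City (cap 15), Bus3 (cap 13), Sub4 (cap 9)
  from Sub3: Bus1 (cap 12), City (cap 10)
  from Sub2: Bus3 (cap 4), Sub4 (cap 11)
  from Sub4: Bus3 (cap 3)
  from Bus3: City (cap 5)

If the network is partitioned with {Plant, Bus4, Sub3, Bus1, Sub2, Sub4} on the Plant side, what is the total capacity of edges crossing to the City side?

Edges leaving {Plant, Bus4, Sub3, Bus1, Sub2, Sub4}: Bus4→Bus3 (13), Bus4→City (15), Sub3→City (10), Sub2→Bus3 (4), Sub4→Bus3 (3).
Cut capacity = 13 + 15 + 10 + 4 + 3 = 45.

45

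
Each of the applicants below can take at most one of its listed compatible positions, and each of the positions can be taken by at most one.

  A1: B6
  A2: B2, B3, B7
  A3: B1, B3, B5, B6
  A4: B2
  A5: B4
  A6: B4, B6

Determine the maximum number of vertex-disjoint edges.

5

Unit-capacity flow: source→left, listed edges, right→sink; max matching = max flow.
Augmenting path A1→B6 (+1); matched 1.
Augmenting path A2→B2 (+1); matched 2.
Augmenting path A3→B1 (+1); matched 3.
Augmenting path A5→B4 (+1); matched 4.
Augmenting path A4→B2→A2→B3 (+1); matched 5.
No augmenting path remains; maximum matching = 5.
König certificate: {A2, A3, A4, B4, B6} is a vertex cover of size 5 (every listed pair touches it), so no matching can be larger.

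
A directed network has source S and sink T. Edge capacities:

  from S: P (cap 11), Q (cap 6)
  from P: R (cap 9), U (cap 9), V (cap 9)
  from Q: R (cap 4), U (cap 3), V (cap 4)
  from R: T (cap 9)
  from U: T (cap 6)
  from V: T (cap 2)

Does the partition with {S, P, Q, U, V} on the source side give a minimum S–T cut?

No — its capacity is 21, but the minimum cut has capacity 17.

Given cut capacity: 9 + 4 + 6 + 2 = 21.
Augment S→P→R→T: bottleneck 9, flow now 9.
Augment S→P→U→T: bottleneck 2, flow now 11.
Augment S→Q→U→T: bottleneck 3, flow now 14.
Augment S→Q→V→T: bottleneck 2, flow now 16.
Augment S→Q→R→P→U→T: bottleneck 1, flow now 17. (uses reverse residual edge)
No augmenting path remains; maximum flow = 17.
In the residual graph, reachable from S: {S}.
Min-cut edges: S→P (11), S→Q (6); capacity 11 + 6 = 17.
Cut capacity 21 exceeds the max flow 17, so it is not minimum.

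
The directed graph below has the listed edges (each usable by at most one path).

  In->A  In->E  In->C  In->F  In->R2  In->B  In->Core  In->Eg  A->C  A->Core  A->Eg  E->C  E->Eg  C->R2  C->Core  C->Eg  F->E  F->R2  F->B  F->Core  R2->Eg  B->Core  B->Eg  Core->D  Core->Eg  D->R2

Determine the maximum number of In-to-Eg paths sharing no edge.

7

Assign every edge capacity 1; by Menger, the answer equals the max flow.
Path In→Eg (+1); total 1.
Path In→A→Eg (+1); total 2.
Path In→E→Eg (+1); total 3.
Path In→C→Eg (+1); total 4.
Path In→R2→Eg (+1); total 5.
Path In→B→Eg (+1); total 6.
Path In→Core→Eg (+1); total 7.
No residual In→Eg path; max flow = 7.
Certifying cut of size 7: {B→Eg, C→Eg, Core→Eg, E→Eg, In→A, In→Eg, R2→Eg}.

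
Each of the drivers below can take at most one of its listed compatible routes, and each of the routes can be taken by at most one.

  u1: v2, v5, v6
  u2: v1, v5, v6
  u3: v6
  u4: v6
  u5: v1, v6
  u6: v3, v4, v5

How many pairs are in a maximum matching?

5

Unit-capacity flow: source→left, listed edges, right→sink; max matching = max flow.
Augmenting path u1→v2 (+1); matched 1.
Augmenting path u2→v1 (+1); matched 2.
Augmenting path u3→v6 (+1); matched 3.
Augmenting path u6→v3 (+1); matched 4.
Augmenting path u5→v1→u2→v5 (+1); matched 5.
No augmenting path remains; maximum matching = 5.
König certificate: {u1, u2, u5, u6, v6} is a vertex cover of size 5 (every listed pair touches it), so no matching can be larger.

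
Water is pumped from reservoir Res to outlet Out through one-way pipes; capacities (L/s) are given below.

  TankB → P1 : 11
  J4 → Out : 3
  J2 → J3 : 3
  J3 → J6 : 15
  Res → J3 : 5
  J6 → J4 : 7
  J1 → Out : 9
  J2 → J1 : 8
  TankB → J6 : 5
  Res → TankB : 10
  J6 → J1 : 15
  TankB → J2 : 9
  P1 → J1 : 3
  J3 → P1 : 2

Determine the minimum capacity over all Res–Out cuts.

Augment Res→J3→J6→J4→Out: bottleneck 3, flow now 3.
Augment Res→J3→J6→J1→Out: bottleneck 2, flow now 5.
Augment Res→TankB→J6→J1→Out: bottleneck 5, flow now 10.
Augment Res→TankB→J2→J1→Out: bottleneck 2, flow now 12.
No augmenting path remains; maximum flow = 12.
By max-flow min-cut, the minimum cut capacity equals the max flow.
In the residual graph, reachable from Res: {Res, J3, TankB, J6, J2, P1, J4, J1}.
Min-cut edges: J4→Out (3), J1→Out (9); capacity 3 + 9 = 12.

12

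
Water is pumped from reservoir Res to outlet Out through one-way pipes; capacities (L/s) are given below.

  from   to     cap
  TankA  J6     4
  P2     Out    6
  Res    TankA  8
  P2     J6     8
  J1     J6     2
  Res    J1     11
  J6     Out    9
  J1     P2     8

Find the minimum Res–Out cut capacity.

14

Augment Res→J1→P2→Out: bottleneck 6, flow now 6.
Augment Res→J1→J6→Out: bottleneck 2, flow now 8.
Augment Res→TankA→J6→Out: bottleneck 4, flow now 12.
Augment Res→J1→P2→J6→Out: bottleneck 2, flow now 14.
No augmenting path remains; maximum flow = 14.
By max-flow min-cut, the minimum cut capacity equals the max flow.
In the residual graph, reachable from Res: {Res, J1, TankA}.
Min-cut edges: J1→P2 (8), J1→J6 (2), TankA→J6 (4); capacity 8 + 2 + 4 = 14.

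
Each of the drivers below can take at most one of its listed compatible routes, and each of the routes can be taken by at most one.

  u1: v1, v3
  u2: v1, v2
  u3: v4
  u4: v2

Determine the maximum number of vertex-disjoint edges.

4

Unit-capacity flow: source→left, listed edges, right→sink; max matching = max flow.
Augmenting path u1→v1 (+1); matched 1.
Augmenting path u2→v2 (+1); matched 2.
Augmenting path u3→v4 (+1); matched 3.
Augmenting path u4→v2→u2→v1→u1→v3 (+1); matched 4.
No augmenting path remains; maximum matching = 4.
König certificate: {u1, u2, u3, u4} is a vertex cover of size 4 (every listed pair touches it), so no matching can be larger.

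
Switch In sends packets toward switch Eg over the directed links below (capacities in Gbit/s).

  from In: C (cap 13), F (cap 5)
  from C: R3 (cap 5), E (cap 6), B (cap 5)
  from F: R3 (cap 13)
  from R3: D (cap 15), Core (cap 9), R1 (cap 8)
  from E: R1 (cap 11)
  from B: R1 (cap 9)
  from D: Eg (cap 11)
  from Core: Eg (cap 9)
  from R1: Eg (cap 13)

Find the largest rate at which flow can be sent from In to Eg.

Augment In→C→R3→D→Eg: bottleneck 5, flow now 5.
Augment In→C→E→R1→Eg: bottleneck 6, flow now 11.
Augment In→C→B→R1→Eg: bottleneck 2, flow now 13.
Augment In→F→R3→D→Eg: bottleneck 5, flow now 18.
No augmenting path remains; maximum flow = 18.
In the residual graph, reachable from In: {In}.
Min-cut edges: In→C (13), In→F (5); capacity 13 + 5 = 18.
This cut is saturated, so no flow can exceed 18.

18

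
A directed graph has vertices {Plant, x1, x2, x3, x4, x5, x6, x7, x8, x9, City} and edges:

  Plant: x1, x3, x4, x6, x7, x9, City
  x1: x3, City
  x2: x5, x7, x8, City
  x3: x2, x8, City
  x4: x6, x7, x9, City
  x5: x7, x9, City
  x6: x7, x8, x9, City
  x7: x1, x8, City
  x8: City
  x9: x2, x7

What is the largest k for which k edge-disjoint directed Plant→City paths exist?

7

Assign every edge capacity 1; by Menger, the answer equals the max flow.
Path Plant→City (+1); total 1.
Path Plant→x1→City (+1); total 2.
Path Plant→x3→City (+1); total 3.
Path Plant→x4→City (+1); total 4.
Path Plant→x6→City (+1); total 5.
Path Plant→x7→City (+1); total 6.
Path Plant→x9→x2→City (+1); total 7.
No residual Plant→City path; max flow = 7.
Certifying cut of size 7: {Plant→City, Plant→x1, Plant→x3, Plant→x4, Plant→x6, Plant→x7, Plant→x9}.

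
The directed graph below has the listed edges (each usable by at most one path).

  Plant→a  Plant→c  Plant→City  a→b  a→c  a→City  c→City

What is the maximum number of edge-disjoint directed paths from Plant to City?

3

Assign every edge capacity 1; by Menger, the answer equals the max flow.
Path Plant→City (+1); total 1.
Path Plant→a→City (+1); total 2.
Path Plant→c→City (+1); total 3.
No residual Plant→City path; max flow = 3.
Certifying cut of size 3: {Plant→City, Plant→a, Plant→c}.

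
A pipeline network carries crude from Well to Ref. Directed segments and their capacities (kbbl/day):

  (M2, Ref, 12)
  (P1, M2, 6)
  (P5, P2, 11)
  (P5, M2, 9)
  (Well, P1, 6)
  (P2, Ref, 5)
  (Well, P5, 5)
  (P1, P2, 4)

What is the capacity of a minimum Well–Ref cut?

11

Augment Well→P1→M2→Ref: bottleneck 6, flow now 6.
Augment Well→P5→M2→Ref: bottleneck 5, flow now 11.
No augmenting path remains; maximum flow = 11.
By max-flow min-cut, the minimum cut capacity equals the max flow.
In the residual graph, reachable from Well: {Well}.
Min-cut edges: Well→P1 (6), Well→P5 (5); capacity 6 + 5 = 11.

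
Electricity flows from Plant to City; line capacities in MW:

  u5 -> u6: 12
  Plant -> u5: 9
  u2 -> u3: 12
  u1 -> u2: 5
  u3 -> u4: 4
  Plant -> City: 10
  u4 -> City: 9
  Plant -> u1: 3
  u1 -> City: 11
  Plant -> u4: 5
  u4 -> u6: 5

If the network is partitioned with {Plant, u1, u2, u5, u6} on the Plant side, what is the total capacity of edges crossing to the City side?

Edges leaving {Plant, u1, u2, u5, u6}: Plant→u4 (5), Plant→City (10), u1→City (11), u2→u3 (12).
Cut capacity = 5 + 10 + 11 + 12 = 38.

38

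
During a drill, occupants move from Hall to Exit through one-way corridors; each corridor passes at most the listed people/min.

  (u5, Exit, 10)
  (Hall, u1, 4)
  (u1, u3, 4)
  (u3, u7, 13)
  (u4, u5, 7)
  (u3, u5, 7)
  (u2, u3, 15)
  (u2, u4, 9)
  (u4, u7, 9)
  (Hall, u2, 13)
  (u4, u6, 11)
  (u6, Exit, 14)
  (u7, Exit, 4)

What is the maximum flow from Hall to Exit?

17

Augment Hall→u1→u3→u5→Exit: bottleneck 4, flow now 4.
Augment Hall→u2→u3→u5→Exit: bottleneck 3, flow now 7.
Augment Hall→u2→u3→u7→Exit: bottleneck 4, flow now 11.
Augment Hall→u2→u4→u5→Exit: bottleneck 3, flow now 14.
Augment Hall→u2→u4→u6→Exit: bottleneck 3, flow now 17.
No augmenting path remains; maximum flow = 17.
In the residual graph, reachable from Hall: {Hall}.
Min-cut edges: Hall→u1 (4), Hall→u2 (13); capacity 4 + 13 = 17.
This cut is saturated, so no flow can exceed 17.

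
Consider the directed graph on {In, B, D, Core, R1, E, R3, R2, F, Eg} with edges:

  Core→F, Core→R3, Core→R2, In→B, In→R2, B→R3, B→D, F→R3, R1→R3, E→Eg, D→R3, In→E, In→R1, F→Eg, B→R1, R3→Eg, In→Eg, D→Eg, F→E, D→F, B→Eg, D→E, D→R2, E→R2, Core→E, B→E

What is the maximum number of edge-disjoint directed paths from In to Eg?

4

Assign every edge capacity 1; by Menger, the answer equals the max flow.
Path In→Eg (+1); total 1.
Path In→B→Eg (+1); total 2.
Path In→E→Eg (+1); total 3.
Path In→R1→R3→Eg (+1); total 4.
No residual In→Eg path; max flow = 4.
Certifying cut of size 4: {In→B, In→E, In→Eg, In→R1}.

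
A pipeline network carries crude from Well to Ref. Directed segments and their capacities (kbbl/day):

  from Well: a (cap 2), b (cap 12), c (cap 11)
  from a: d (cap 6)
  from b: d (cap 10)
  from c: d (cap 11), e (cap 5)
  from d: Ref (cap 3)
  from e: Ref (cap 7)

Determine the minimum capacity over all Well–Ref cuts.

Augment Well→a→d→Ref: bottleneck 2, flow now 2.
Augment Well→b→d→Ref: bottleneck 1, flow now 3.
Augment Well→c→e→Ref: bottleneck 5, flow now 8.
No augmenting path remains; maximum flow = 8.
By max-flow min-cut, the minimum cut capacity equals the max flow.
In the residual graph, reachable from Well: {Well, a, b, c, d}.
Min-cut edges: c→e (5), d→Ref (3); capacity 5 + 3 = 8.

8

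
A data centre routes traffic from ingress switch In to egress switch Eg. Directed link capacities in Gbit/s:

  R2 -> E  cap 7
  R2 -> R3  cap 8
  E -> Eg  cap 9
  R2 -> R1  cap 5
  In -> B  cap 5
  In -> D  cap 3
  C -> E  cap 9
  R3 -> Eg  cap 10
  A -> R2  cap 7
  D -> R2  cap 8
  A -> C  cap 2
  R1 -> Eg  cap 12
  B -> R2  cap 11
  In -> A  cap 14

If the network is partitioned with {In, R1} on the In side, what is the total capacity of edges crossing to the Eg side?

34

Edges leaving {In, R1}: In→B (5), In→A (14), In→D (3), R1→Eg (12).
Cut capacity = 5 + 14 + 3 + 12 = 34.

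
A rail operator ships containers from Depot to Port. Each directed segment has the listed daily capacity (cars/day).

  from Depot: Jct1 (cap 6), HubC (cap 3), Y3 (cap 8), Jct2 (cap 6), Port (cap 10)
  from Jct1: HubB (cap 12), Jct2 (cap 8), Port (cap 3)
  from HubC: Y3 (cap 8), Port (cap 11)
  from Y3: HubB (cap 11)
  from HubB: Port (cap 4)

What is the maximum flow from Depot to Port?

Augment Depot→Port: bottleneck 10, flow now 10.
Augment Depot→Jct1→Port: bottleneck 3, flow now 13.
Augment Depot→HubC→Port: bottleneck 3, flow now 16.
Augment Depot→Jct1→HubB→Port: bottleneck 3, flow now 19.
Augment Depot→Y3→HubB→Port: bottleneck 1, flow now 20.
No augmenting path remains; maximum flow = 20.
In the residual graph, reachable from Depot: {Depot, Jct1, Y3, HubB, Jct2}.
Min-cut edges: Depot→HubC (3), Depot→Port (10), Jct1→Port (3), HubB→Port (4); capacity 3 + 10 + 3 + 4 = 20.
This cut is saturated, so no flow can exceed 20.

20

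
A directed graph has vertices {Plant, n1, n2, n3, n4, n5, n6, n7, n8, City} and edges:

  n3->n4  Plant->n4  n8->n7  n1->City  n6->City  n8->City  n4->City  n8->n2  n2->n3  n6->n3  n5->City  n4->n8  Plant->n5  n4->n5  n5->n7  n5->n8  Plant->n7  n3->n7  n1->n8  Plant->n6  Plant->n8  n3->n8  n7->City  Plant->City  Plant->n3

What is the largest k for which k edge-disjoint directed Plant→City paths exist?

Assign every edge capacity 1; by Menger, the answer equals the max flow.
Path Plant→City (+1); total 1.
Path Plant→n4→City (+1); total 2.
Path Plant→n5→City (+1); total 3.
Path Plant→n6→City (+1); total 4.
Path Plant→n7→City (+1); total 5.
Path Plant→n8→City (+1); total 6.
No residual Plant→City path; max flow = 6.
Certifying cut of size 6: {Plant→City, Plant→n6, n4→City, n5→City, n7→City, n8→City}.

6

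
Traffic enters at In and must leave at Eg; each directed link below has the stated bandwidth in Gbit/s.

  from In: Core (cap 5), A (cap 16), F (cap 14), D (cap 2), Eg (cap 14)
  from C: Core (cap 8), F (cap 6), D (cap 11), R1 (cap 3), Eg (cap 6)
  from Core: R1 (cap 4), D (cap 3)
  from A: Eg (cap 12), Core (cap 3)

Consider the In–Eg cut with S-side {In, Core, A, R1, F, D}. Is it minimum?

Yes — it is a minimum cut (capacity 26).

Given cut capacity: 14 + 12 = 26.
Augment In→Eg: bottleneck 14, flow now 14.
Augment In→A→Eg: bottleneck 12, flow now 26.
No augmenting path remains; maximum flow = 26.
Cut capacity 26 equals the max flow, so it is a minimum cut.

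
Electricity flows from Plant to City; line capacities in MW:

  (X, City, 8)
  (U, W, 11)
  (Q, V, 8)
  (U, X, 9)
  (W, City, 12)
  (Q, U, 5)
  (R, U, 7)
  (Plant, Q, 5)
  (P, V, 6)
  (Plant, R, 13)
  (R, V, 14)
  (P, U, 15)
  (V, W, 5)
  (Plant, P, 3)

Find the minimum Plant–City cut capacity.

Augment Plant→P→U→W→City: bottleneck 3, flow now 3.
Augment Plant→Q→U→W→City: bottleneck 5, flow now 8.
Augment Plant→R→U→W→City: bottleneck 3, flow now 11.
Augment Plant→R→U→X→City: bottleneck 4, flow now 15.
Augment Plant→R→V→W→City: bottleneck 1, flow now 16.
Augment Plant→R→V→W→U→X→City: bottleneck 4, flow now 20. (uses reverse residual edge)
No augmenting path remains; maximum flow = 20.
By max-flow min-cut, the minimum cut capacity equals the max flow.
In the residual graph, reachable from Plant: {Plant, R, V}.
Min-cut edges: Plant→P (3), Plant→Q (5), R→U (7), V→W (5); capacity 3 + 5 + 7 + 5 = 20.

20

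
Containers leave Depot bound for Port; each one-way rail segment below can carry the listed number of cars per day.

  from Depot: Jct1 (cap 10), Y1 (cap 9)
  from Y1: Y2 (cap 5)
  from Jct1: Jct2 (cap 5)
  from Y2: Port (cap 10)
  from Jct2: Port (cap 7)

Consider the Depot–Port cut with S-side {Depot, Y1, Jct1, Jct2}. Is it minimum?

No — its capacity is 12, but the minimum cut has capacity 10.

Given cut capacity: 5 + 7 = 12.
Augment Depot→Y1→Y2→Port: bottleneck 5, flow now 5.
Augment Depot→Jct1→Jct2→Port: bottleneck 5, flow now 10.
No augmenting path remains; maximum flow = 10.
In the residual graph, reachable from Depot: {Depot, Y1, Jct1}.
Min-cut edges: Y1→Y2 (5), Jct1→Jct2 (5); capacity 5 + 5 = 10.
Cut capacity 12 exceeds the max flow 10, so it is not minimum.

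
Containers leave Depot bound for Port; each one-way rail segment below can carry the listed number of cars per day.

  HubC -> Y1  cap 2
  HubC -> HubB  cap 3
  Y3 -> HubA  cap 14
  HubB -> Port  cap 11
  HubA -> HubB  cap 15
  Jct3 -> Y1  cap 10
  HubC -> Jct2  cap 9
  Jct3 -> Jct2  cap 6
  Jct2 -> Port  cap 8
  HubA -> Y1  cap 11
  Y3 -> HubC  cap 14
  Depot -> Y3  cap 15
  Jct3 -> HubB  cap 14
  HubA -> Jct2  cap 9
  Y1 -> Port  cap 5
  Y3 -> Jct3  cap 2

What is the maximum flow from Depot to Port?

Augment Depot→Y3→HubC→HubB→Port: bottleneck 3, flow now 3.
Augment Depot→Y3→HubC→Jct2→Port: bottleneck 8, flow now 11.
Augment Depot→Y3→HubC→Y1→Port: bottleneck 2, flow now 13.
Augment Depot→Y3→HubA→HubB→Port: bottleneck 2, flow now 15.
No augmenting path remains; maximum flow = 15.
In the residual graph, reachable from Depot: {Depot}.
Min-cut edges: Depot→Y3 (15); capacity 15 = 15.
This cut is saturated, so no flow can exceed 15.

15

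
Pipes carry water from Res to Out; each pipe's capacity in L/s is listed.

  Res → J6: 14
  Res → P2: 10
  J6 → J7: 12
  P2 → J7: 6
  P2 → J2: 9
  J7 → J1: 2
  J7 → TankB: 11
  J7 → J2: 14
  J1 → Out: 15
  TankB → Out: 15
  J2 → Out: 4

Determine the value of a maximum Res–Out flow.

Augment Res→P2→J2→Out: bottleneck 4, flow now 4.
Augment Res→J6→J7→J1→Out: bottleneck 2, flow now 6.
Augment Res→J6→J7→TankB→Out: bottleneck 10, flow now 16.
Augment Res→P2→J7→TankB→Out: bottleneck 1, flow now 17.
No augmenting path remains; maximum flow = 17.
In the residual graph, reachable from Res: {Res, J6, P2, J7, J2}.
Min-cut edges: J7→J1 (2), J7→TankB (11), J2→Out (4); capacity 2 + 11 + 4 = 17.
This cut is saturated, so no flow can exceed 17.

17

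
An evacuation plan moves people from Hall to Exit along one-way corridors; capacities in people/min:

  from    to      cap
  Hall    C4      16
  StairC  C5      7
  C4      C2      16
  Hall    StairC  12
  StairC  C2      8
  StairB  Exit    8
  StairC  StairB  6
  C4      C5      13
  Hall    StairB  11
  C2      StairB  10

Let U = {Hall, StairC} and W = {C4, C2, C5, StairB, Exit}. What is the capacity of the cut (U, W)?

48

Edges leaving {Hall, StairC}: Hall→C4 (16), Hall→StairB (11), StairC→C2 (8), StairC→C5 (7), StairC→StairB (6).
Cut capacity = 16 + 11 + 8 + 7 + 6 = 48.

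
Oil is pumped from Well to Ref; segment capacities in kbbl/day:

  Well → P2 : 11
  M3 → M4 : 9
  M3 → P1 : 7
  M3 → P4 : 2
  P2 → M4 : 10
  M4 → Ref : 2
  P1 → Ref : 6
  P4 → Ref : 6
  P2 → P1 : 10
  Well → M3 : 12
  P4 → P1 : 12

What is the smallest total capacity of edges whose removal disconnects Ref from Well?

10

Augment Well→P2→P1→Ref: bottleneck 6, flow now 6.
Augment Well→P2→M4→Ref: bottleneck 2, flow now 8.
Augment Well→M3→P4→Ref: bottleneck 2, flow now 10.
No augmenting path remains; maximum flow = 10.
By max-flow min-cut, the minimum cut capacity equals the max flow.
In the residual graph, reachable from Well: {Well, P2, M3, P1, M4}.
Min-cut edges: M3→P4 (2), P1→Ref (6), M4→Ref (2); capacity 2 + 6 + 2 = 10.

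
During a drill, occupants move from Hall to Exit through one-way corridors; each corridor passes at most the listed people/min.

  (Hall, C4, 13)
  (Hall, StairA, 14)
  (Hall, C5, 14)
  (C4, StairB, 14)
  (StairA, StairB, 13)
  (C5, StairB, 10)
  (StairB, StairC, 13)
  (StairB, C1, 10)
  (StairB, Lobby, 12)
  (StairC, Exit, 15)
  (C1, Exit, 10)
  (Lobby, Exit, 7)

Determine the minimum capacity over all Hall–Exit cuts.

30

Augment Hall→C4→StairB→StairC→Exit: bottleneck 13, flow now 13.
Augment Hall→StairA→StairB→C1→Exit: bottleneck 10, flow now 23.
Augment Hall→StairA→StairB→Lobby→Exit: bottleneck 3, flow now 26.
Augment Hall→C5→StairB→Lobby→Exit: bottleneck 4, flow now 30.
No augmenting path remains; maximum flow = 30.
By max-flow min-cut, the minimum cut capacity equals the max flow.
In the residual graph, reachable from Hall: {Hall, C4, StairA, C5, StairB, Lobby}.
Min-cut edges: StairB→StairC (13), StairB→C1 (10), Lobby→Exit (7); capacity 13 + 10 + 7 = 30.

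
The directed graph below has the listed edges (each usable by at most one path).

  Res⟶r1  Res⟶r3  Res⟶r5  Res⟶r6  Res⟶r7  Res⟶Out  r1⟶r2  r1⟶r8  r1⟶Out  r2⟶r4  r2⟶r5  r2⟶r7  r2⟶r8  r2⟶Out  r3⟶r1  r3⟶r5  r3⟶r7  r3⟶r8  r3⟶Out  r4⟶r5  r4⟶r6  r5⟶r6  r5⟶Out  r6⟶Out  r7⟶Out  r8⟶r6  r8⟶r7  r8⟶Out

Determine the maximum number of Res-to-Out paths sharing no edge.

Assign every edge capacity 1; by Menger, the answer equals the max flow.
Path Res→Out (+1); total 1.
Path Res→r1→Out (+1); total 2.
Path Res→r3→Out (+1); total 3.
Path Res→r5→Out (+1); total 4.
Path Res→r6→Out (+1); total 5.
Path Res→r7→Out (+1); total 6.
No residual Res→Out path; max flow = 6.
Certifying cut of size 6: {Res→Out, Res→r1, Res→r3, Res→r5, Res→r6, Res→r7}.

6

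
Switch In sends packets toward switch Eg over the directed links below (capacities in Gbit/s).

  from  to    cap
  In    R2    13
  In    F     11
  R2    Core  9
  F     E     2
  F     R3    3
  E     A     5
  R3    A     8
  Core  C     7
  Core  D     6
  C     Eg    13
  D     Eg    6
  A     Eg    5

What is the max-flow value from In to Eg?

14

Augment In→R2→Core→C→Eg: bottleneck 7, flow now 7.
Augment In→R2→Core→D→Eg: bottleneck 2, flow now 9.
Augment In→F→E→A→Eg: bottleneck 2, flow now 11.
Augment In→F→R3→A→Eg: bottleneck 3, flow now 14.
No augmenting path remains; maximum flow = 14.
In the residual graph, reachable from In: {In, R2, F}.
Min-cut edges: R2→Core (9), F→E (2), F→R3 (3); capacity 9 + 2 + 3 = 14.
This cut is saturated, so no flow can exceed 14.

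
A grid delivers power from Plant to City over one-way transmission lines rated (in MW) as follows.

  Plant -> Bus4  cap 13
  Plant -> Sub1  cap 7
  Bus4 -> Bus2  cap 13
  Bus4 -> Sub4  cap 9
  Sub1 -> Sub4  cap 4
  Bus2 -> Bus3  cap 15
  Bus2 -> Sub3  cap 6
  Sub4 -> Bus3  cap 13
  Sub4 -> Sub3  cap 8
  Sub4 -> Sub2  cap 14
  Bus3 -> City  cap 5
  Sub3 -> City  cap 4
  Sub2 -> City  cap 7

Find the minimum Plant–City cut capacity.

Augment Plant→Bus4→Bus2→Bus3→City: bottleneck 5, flow now 5.
Augment Plant→Bus4→Bus2→Sub3→City: bottleneck 4, flow now 9.
Augment Plant→Bus4→Sub4→Sub2→City: bottleneck 4, flow now 13.
Augment Plant→Sub1→Sub4→Sub2→City: bottleneck 3, flow now 16.
No augmenting path remains; maximum flow = 16.
By max-flow min-cut, the minimum cut capacity equals the max flow.
In the residual graph, reachable from Plant: {Plant, Bus4, Sub1, Bus2, Sub4, Bus3, Sub3, Sub2}.
Min-cut edges: Bus3→City (5), Sub3→City (4), Sub2→City (7); capacity 5 + 4 + 7 = 16.

16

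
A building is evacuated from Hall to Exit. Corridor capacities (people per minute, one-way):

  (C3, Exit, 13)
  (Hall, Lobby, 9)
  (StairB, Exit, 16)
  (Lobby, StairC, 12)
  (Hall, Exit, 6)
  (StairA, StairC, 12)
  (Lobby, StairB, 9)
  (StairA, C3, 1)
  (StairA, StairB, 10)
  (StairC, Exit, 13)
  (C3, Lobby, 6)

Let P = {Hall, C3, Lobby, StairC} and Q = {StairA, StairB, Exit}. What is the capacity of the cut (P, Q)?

41

Edges leaving {Hall, C3, Lobby, StairC}: Hall→Exit (6), C3→Exit (13), Lobby→StairB (9), StairC→Exit (13).
Cut capacity = 6 + 13 + 9 + 13 = 41.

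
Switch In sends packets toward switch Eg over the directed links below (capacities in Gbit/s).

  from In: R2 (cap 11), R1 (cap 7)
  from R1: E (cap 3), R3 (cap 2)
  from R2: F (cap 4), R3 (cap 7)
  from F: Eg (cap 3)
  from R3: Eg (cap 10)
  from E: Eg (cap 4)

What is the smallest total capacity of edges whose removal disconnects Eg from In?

Augment In→R1→R3→Eg: bottleneck 2, flow now 2.
Augment In→R1→E→Eg: bottleneck 3, flow now 5.
Augment In→R2→F→Eg: bottleneck 3, flow now 8.
Augment In→R2→R3→Eg: bottleneck 7, flow now 15.
No augmenting path remains; maximum flow = 15.
By max-flow min-cut, the minimum cut capacity equals the max flow.
In the residual graph, reachable from In: {In, R1, R2, F}.
Min-cut edges: R1→R3 (2), R1→E (3), R2→R3 (7), F→Eg (3); capacity 2 + 3 + 7 + 3 = 15.

15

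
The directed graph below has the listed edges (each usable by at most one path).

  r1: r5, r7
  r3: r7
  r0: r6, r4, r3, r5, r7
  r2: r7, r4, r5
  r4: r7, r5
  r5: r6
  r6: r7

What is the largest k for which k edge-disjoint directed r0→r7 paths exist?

4

Assign every edge capacity 1; by Menger, the answer equals the max flow.
Path r0→r7 (+1); total 1.
Path r0→r3→r7 (+1); total 2.
Path r0→r4→r7 (+1); total 3.
Path r0→r6→r7 (+1); total 4.
No residual r0→r7 path; max flow = 4.
Certifying cut of size 4: {r0→r3, r0→r4, r0→r7, r6→r7}.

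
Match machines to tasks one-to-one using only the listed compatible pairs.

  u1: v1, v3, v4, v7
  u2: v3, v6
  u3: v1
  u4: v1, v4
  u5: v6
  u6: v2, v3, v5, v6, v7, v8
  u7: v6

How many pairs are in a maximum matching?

6

Unit-capacity flow: source→left, listed edges, right→sink; max matching = max flow.
Augmenting path u1→v1 (+1); matched 1.
Augmenting path u2→v3 (+1); matched 2.
Augmenting path u4→v4 (+1); matched 3.
Augmenting path u5→v6 (+1); matched 4.
Augmenting path u6→v2 (+1); matched 5.
Augmenting path u3→v1→u1→v7 (+1); matched 6.
No augmenting path remains; maximum matching = 6.
König certificate: {u1, u2, u3, u4, u6, v6} is a vertex cover of size 6 (every listed pair touches it), so no matching can be larger.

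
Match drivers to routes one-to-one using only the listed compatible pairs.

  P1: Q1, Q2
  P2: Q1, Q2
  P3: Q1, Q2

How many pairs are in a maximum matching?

2

Unit-capacity flow: source→left, listed edges, right→sink; max matching = max flow.
Augmenting path P1→Q1 (+1); matched 1.
Augmenting path P2→Q2 (+1); matched 2.
No augmenting path remains; maximum matching = 2.
König certificate: {Q1, Q2} is a vertex cover of size 2 (every listed pair touches it), so no matching can be larger.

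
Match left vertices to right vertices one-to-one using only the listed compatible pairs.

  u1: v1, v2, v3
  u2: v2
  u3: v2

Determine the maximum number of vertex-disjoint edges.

Unit-capacity flow: source→left, listed edges, right→sink; max matching = max flow.
Augmenting path u1→v1 (+1); matched 1.
Augmenting path u2→v2 (+1); matched 2.
No augmenting path remains; maximum matching = 2.
König certificate: {u1, v2} is a vertex cover of size 2 (every listed pair touches it), so no matching can be larger.

2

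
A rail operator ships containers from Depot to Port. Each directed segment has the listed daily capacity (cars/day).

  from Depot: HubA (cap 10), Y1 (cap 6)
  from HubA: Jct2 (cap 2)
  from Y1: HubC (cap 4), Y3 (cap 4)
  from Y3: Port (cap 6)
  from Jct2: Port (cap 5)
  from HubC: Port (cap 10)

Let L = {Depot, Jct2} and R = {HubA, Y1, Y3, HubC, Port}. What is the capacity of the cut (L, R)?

Edges leaving {Depot, Jct2}: Depot→HubA (10), Depot→Y1 (6), Jct2→Port (5).
Cut capacity = 10 + 6 + 5 = 21.

21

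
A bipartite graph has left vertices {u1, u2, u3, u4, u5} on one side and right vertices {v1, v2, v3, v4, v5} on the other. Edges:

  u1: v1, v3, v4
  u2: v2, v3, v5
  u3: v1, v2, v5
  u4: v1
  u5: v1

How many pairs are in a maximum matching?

4

Unit-capacity flow: source→left, listed edges, right→sink; max matching = max flow.
Augmenting path u1→v1 (+1); matched 1.
Augmenting path u2→v2 (+1); matched 2.
Augmenting path u3→v5 (+1); matched 3.
Augmenting path u4→v1→u1→v3 (+1); matched 4.
No augmenting path remains; maximum matching = 4.
König certificate: {u1, u2, u3, v1} is a vertex cover of size 4 (every listed pair touches it), so no matching can be larger.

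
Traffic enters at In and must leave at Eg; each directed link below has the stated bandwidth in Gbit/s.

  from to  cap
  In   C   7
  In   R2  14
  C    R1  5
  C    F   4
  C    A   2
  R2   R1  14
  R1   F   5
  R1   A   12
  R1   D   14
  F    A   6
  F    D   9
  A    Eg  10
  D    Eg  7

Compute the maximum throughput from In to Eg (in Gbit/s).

17

Augment In→C→A→Eg: bottleneck 2, flow now 2.
Augment In→C→R1→A→Eg: bottleneck 5, flow now 7.
Augment In→R2→R1→A→Eg: bottleneck 3, flow now 10.
Augment In→R2→R1→D→Eg: bottleneck 7, flow now 17.
No augmenting path remains; maximum flow = 17.
In the residual graph, reachable from In: {In, C, R2, R1, F, A, D}.
Min-cut edges: A→Eg (10), D→Eg (7); capacity 10 + 7 = 17.
This cut is saturated, so no flow can exceed 17.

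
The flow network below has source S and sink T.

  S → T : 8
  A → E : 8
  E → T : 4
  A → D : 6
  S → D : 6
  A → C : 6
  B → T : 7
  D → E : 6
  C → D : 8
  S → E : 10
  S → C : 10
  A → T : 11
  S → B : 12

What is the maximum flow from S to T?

19

Augment S→T: bottleneck 8, flow now 8.
Augment S→B→T: bottleneck 7, flow now 15.
Augment S→E→T: bottleneck 4, flow now 19.
No augmenting path remains; maximum flow = 19.
In the residual graph, reachable from S: {S, B, C, D, E}.
Min-cut edges: S→T (8), B→T (7), E→T (4); capacity 8 + 7 + 4 = 19.
This cut is saturated, so no flow can exceed 19.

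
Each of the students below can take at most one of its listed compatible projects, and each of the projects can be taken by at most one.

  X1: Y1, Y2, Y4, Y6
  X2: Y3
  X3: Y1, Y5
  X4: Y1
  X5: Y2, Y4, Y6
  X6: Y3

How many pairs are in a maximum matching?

5

Unit-capacity flow: source→left, listed edges, right→sink; max matching = max flow.
Augmenting path X1→Y1 (+1); matched 1.
Augmenting path X2→Y3 (+1); matched 2.
Augmenting path X3→Y5 (+1); matched 3.
Augmenting path X5→Y2 (+1); matched 4.
Augmenting path X4→Y1→X1→Y4 (+1); matched 5.
No augmenting path remains; maximum matching = 5.
König certificate: {X1, X3, X4, X5, Y3} is a vertex cover of size 5 (every listed pair touches it), so no matching can be larger.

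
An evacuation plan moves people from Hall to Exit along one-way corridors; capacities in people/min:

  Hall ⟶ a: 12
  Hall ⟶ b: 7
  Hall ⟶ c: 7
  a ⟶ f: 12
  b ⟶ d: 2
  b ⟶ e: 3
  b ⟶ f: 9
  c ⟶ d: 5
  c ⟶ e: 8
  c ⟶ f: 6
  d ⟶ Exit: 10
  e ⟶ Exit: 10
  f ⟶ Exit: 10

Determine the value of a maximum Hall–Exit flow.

Augment Hall→a→f→Exit: bottleneck 10, flow now 10.
Augment Hall→b→d→Exit: bottleneck 2, flow now 12.
Augment Hall→b→e→Exit: bottleneck 3, flow now 15.
Augment Hall→c→d→Exit: bottleneck 5, flow now 20.
Augment Hall→c→e→Exit: bottleneck 2, flow now 22.
No augmenting path remains; maximum flow = 22.
In the residual graph, reachable from Hall: {Hall, a, b, f}.
Min-cut edges: Hall→c (7), b→d (2), b→e (3), f→Exit (10); capacity 7 + 2 + 3 + 10 = 22.
This cut is saturated, so no flow can exceed 22.

22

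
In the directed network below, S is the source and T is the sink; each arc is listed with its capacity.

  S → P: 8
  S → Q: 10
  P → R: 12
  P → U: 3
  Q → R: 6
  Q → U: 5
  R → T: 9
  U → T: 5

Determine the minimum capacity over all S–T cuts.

Augment S→P→R→T: bottleneck 8, flow now 8.
Augment S→Q→R→T: bottleneck 1, flow now 9.
Augment S→Q→U→T: bottleneck 5, flow now 14.
No augmenting path remains; maximum flow = 14.
By max-flow min-cut, the minimum cut capacity equals the max flow.
In the residual graph, reachable from S: {S, P, Q, R, U}.
Min-cut edges: R→T (9), U→T (5); capacity 9 + 5 = 14.

14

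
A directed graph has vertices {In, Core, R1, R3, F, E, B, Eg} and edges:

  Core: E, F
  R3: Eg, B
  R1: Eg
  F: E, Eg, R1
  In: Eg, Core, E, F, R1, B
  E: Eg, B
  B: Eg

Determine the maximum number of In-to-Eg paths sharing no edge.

5

Assign every edge capacity 1; by Menger, the answer equals the max flow.
Path In→Eg (+1); total 1.
Path In→R1→Eg (+1); total 2.
Path In→F→Eg (+1); total 3.
Path In→E→Eg (+1); total 4.
Path In→B→Eg (+1); total 5.
No residual In→Eg path; max flow = 5.
Certifying cut of size 5: {B→Eg, E→Eg, F→Eg, In→Eg, R1→Eg}.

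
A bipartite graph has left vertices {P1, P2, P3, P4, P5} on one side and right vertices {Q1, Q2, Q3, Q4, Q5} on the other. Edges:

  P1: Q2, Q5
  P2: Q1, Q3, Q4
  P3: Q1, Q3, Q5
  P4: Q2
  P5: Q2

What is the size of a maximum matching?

Unit-capacity flow: source→left, listed edges, right→sink; max matching = max flow.
Augmenting path P1→Q2 (+1); matched 1.
Augmenting path P2→Q1 (+1); matched 2.
Augmenting path P3→Q3 (+1); matched 3.
Augmenting path P4→Q2→P1→Q5 (+1); matched 4.
No augmenting path remains; maximum matching = 4.
König certificate: {P1, P2, P3, Q2} is a vertex cover of size 4 (every listed pair touches it), so no matching can be larger.

4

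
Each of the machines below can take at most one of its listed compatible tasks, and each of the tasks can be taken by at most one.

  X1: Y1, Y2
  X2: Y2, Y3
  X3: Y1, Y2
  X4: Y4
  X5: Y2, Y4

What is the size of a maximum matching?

Unit-capacity flow: source→left, listed edges, right→sink; max matching = max flow.
Augmenting path X1→Y1 (+1); matched 1.
Augmenting path X2→Y2 (+1); matched 2.
Augmenting path X4→Y4 (+1); matched 3.
Augmenting path X3→Y2→X2→Y3 (+1); matched 4.
No augmenting path remains; maximum matching = 4.
König certificate: {X2, Y1, Y2, Y4} is a vertex cover of size 4 (every listed pair touches it), so no matching can be larger.

4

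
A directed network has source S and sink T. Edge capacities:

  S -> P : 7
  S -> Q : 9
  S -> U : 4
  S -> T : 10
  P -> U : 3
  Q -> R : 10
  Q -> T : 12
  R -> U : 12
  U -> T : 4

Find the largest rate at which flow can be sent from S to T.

23

Augment S→T: bottleneck 10, flow now 10.
Augment S→Q→T: bottleneck 9, flow now 19.
Augment S→U→T: bottleneck 4, flow now 23.
No augmenting path remains; maximum flow = 23.
In the residual graph, reachable from S: {S, P, U}.
Min-cut edges: S→Q (9), S→T (10), U→T (4); capacity 9 + 10 + 4 = 23.
This cut is saturated, so no flow can exceed 23.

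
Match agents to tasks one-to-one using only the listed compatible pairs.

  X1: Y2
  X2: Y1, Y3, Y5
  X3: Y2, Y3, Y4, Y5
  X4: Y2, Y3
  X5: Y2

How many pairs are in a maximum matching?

4

Unit-capacity flow: source→left, listed edges, right→sink; max matching = max flow.
Augmenting path X1→Y2 (+1); matched 1.
Augmenting path X2→Y1 (+1); matched 2.
Augmenting path X3→Y3 (+1); matched 3.
Augmenting path X4→Y3→X3→Y4 (+1); matched 4.
No augmenting path remains; maximum matching = 4.
König certificate: {X2, X3, X4, Y2} is a vertex cover of size 4 (every listed pair touches it), so no matching can be larger.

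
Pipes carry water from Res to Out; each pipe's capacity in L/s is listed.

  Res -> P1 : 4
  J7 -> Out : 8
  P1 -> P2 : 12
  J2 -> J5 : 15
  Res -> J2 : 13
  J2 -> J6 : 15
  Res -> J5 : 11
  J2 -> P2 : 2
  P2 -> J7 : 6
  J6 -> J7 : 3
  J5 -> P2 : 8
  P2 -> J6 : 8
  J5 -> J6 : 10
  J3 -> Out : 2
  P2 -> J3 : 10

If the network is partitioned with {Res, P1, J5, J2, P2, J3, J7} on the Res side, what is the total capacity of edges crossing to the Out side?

43

Edges leaving {Res, P1, J5, J2, P2, J3, J7}: J5→J6 (10), J2→J6 (15), P2→J6 (8), J3→Out (2), J7→Out (8).
Cut capacity = 10 + 15 + 8 + 2 + 8 = 43.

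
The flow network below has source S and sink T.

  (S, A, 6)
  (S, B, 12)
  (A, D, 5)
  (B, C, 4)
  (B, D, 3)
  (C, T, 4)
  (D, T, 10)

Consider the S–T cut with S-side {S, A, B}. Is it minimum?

Given cut capacity: 5 + 4 + 3 = 12.
Augment S→A→D→T: bottleneck 5, flow now 5.
Augment S→B→C→T: bottleneck 4, flow now 9.
Augment S→B→D→T: bottleneck 3, flow now 12.
No augmenting path remains; maximum flow = 12.
Cut capacity 12 equals the max flow, so it is a minimum cut.

Yes — it is a minimum cut (capacity 12).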